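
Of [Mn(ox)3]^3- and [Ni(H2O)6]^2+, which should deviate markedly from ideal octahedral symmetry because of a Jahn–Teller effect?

[Mn(ox)3]^3-

[Mn(ox)3]^3-: Ligand charges: each oxalate is −2. With an overall charge of −3 the manganese centre must be in the +3 oxidation state. Group 7 minus oxidation state 3 gives a d⁴ configuration. Oxalate is a weak-field ligand for a first-row metal, so the complex is high-spin. The t₂g³e_g¹ (high-spin) configuration has an unevenly filled e_g set; the Jahn–Teller theorem predicts a tetragonal distortion (typically axial elongation) to lift the degeneracy.
[Ni(H2O)6]^2+: Ligand charges: water is neutral. With an overall charge of +2 the nickel centre must be in the +2 oxidation state. Nickel is a group-10 element; Ni(II) is therefore d⁸. The d⁸ configuration leaves the e_g set evenly filled (or empty) — no strong Jahn–Teller driving force.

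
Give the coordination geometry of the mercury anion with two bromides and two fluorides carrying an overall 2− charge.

tetrahedral

Summing ligand charges against the −2 overall charge gives an oxidation state of +2 for mercury.
Mercury is a group-12 element; Hg(II) is therefore d¹⁰.
With 4 monodentate ligands the coordination number is 4.
A d¹⁰ ion has no crystal-field stabilisation preference between square planar and tetrahedral, so four ligands adopt the sterically favoured tetrahedral geometry.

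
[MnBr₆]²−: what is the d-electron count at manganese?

d3

Each bromide is −1; balancing the −2 overall charge requires Mn(IV).
Group 7 minus oxidation state 4 gives a d³ configuration.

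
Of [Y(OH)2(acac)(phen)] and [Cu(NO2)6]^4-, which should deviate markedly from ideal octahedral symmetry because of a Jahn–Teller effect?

[Y(OH)2(acac)(phen)]: Ligand charges: each hydroxide is −1; each acetylacetonate is −1; 1,10-phenanthroline is neutral. With an overall charge of 0 the yttrium centre must be in the +3 oxidation state. Y sits in group 3, so the d-electron count is 3 − 3 = 0. The d⁰ configuration leaves the e_g set evenly filled (or empty) — no strong Jahn–Teller driving force.
[Cu(NO2)6]^4-: Summing ligand charges against the −4 overall charge gives an oxidation state of +2 for copper. Copper is a group-11 element; Cu(II) is therefore d⁹. The t₂g⁶e_g³ configuration has an unevenly filled e_g set; the Jahn–Teller theorem predicts a tetragonal distortion (typically axial elongation) to lift the degeneracy.

[Cu(NO2)6]^4-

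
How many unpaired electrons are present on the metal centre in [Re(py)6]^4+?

3

Ligand charges: pyridine is neutral. With an overall charge of +4 the rhenium centre must be in the +4 oxidation state.
Rhenium is a group-7 element; Re(IV) is therefore d³.
In an octahedral field the d³ configuration is t₂g³e_g⁰ (only one arrangement possible), giving 3 unpaired electrons.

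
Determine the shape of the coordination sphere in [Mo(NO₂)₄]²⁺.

Each nitro (N-bound nitrite) is −1; balancing the +2 overall charge requires Mo(VI).
Mo sits in group 6, so the d-electron count is 6 − 6 = 0.
Coordination number: 4.
A d⁰ ion has no crystal-field stabilisation preference between square planar and tetrahedral, so four ligands adopt the sterically favoured tetrahedral geometry.

tetrahedral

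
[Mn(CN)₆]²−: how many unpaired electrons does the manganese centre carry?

3

Summing ligand charges against the −2 overall charge gives an oxidation state of +4 for manganese.
Mn sits in group 7, so the d-electron count is 7 − 4 = 3.
In an octahedral field the d³ configuration is t₂g³e_g⁰ (only one arrangement possible), giving 3 unpaired electrons.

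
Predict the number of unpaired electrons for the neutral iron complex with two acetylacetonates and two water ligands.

4 unpaired electrons

Ligand charges: each acetylacetonate is −1; water is neutral. With an overall charge of 0 the iron centre must be in the +2 oxidation state.
Fe sits in group 8, so the d-electron count is 8 − 2 = 6.
Counting donor atoms: 2×acetylacetonate (bidentate) → 4 donors; 2×water (monodentate) → 2 donors. Coordination number = 6.
The spin state decides the count: Acetylacetonate is a weak-field ligand for a first-row metal, so the complex is high-spin.
An octahedral high-spin d⁶ ion is t₂g⁴e_g², giving 4 unpaired electrons.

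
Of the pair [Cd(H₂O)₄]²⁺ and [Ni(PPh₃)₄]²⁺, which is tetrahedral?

[Cd(H₂O)₄]²⁺

For [Cd(H₂O)₄]²⁺: Ligand charges: water is neutral. With an overall charge of +2 the cadmium centre must be in the +2 oxidation state. Cadmium is a group-12 element; Cd(II) is therefore d¹⁰. A d¹⁰ ion has no crystal-field stabilisation preference between square planar and tetrahedral, so four ligands adopt the sterically favoured tetrahedral geometry. → tetrahedral.
For [Ni(PPh₃)₄]²⁺: Triphenylphosphine is neutral; balancing the +2 overall charge requires Ni(II). Nickel is a group-10 element; Ni(II) is therefore d⁸. Triphenylphosphine is a strong-field ligand (high in the spectrochemical series). A 3d d⁸ ion with strong-field ligands gains enough CFSE to favour square planar over tetrahedral. → square planar.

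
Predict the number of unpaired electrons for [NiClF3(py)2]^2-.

2 unpaired electrons

Summing ligand charges against the −2 overall charge gives an oxidation state of +2 for nickel.
Nickel is a group-10 element; Ni(II) is therefore d⁸.
In an octahedral field the d⁸ configuration is t₂g⁶e_g² (only one arrangement possible), giving 2 unpaired electrons.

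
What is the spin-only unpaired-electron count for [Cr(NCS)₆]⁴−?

Summing ligand charges against the −4 overall charge gives an oxidation state of +2 for chromium.
Cr sits in group 6, so the d-electron count is 6 − 2 = 4.
The spin state decides the count: Isothiocyanate is a weak-field ligand for a first-row metal, so the complex is high-spin.
An octahedral high-spin d⁴ ion is t₂g³e_g¹, giving 4 unpaired electrons.

4 unpaired electrons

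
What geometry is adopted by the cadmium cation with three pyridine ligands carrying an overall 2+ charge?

Summing ligand charges against the +2 overall charge gives an oxidation state of +2 for cadmium.
Group 12 minus oxidation state 2 gives a d¹⁰ configuration.
With 3 monodentate ligands the coordination number is 3.
Three ligands around a d¹⁰ centre minimise repulsion in a trigonal-planar arrangement.

trigonal planar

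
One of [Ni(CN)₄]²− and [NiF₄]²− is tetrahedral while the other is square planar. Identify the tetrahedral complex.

[NiF₄]²−

For [Ni(CN)₄]²−: Each cyanide is −1; balancing the −2 overall charge requires Ni(II). Nickel is a group-10 element; Ni(II) is therefore d⁸. Cyanide is a strong-field ligand (high in the spectrochemical series). A 3d d⁸ ion with strong-field ligands gains enough CFSE to favour square planar over tetrahedral. → square planar.
For [NiF₄]²−: Each fluoride is −1; balancing the −2 overall charge requires Ni(II). Ni sits in group 10, so the d-electron count is 10 − 2 = 8. Fluoride is a weak-field ligand. With weak-field ligands the CFSE gain from square planar is small, so a 3d d⁸ ion takes the sterically preferred tetrahedral geometry. → tetrahedral.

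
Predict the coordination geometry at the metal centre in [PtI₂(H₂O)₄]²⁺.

Ligand charges: each iodide is −1; water is neutral. With an overall charge of +2 the platinum centre must be in the +4 oxidation state.
Pt sits in group 10, so the d-electron count is 10 − 4 = 6.
With 6 monodentate ligands the coordination number is 6.
Six donors around a single metal centre give an octahedral coordination sphere.

octahedral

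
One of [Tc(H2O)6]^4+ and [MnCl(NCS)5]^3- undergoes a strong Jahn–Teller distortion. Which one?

[Tc(H2O)6]^4+: Summing ligand charges against the +4 overall charge gives an oxidation state of +4 for technetium. Technetium is a group-7 element; Tc(IV) is therefore d³. The d³ configuration leaves the e_g set evenly filled (or empty) — no strong Jahn–Teller driving force.
[MnCl(NCS)5]^3-: Each chloride is −1; each isothiocyanate is −1; balancing the −3 overall charge requires Mn(III). Group 7 minus oxidation state 3 gives a d⁴ configuration. Chloride and isothiocyanate are weak-field ligands for a first-row metal, so the complex is high-spin. The t₂g³e_g¹ (high-spin) configuration has an unevenly filled e_g set; the Jahn–Teller theorem predicts a tetragonal distortion (typically axial elongation) to lift the degeneracy.

[MnCl(NCS)5]^3-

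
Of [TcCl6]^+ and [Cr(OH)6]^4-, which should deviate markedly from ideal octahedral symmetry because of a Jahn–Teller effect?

[Cr(OH)6]^4-

[TcCl6]^+: Each chloride is −1; balancing the +1 overall charge requires Tc(VII). Tc sits in group 7, so the d-electron count is 7 − 7 = 0. The d⁰ configuration leaves the e_g set evenly filled (or empty) — no strong Jahn–Teller driving force.
[Cr(OH)6]^4-: Ligand charges: each hydroxide is −1. With an overall charge of −4 the chromium centre must be in the +2 oxidation state. Cr sits in group 6, so the d-electron count is 6 − 2 = 4. Hydroxide is a weak-field ligand for a first-row metal, so the complex is high-spin. The t₂g³e_g¹ (high-spin) configuration has an unevenly filled e_g set; the Jahn–Teller theorem predicts a tetragonal distortion (typically axial elongation) to lift the degeneracy.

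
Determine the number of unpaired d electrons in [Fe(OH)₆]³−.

Each hydroxide is −1; balancing the −3 overall charge requires Fe(III).
Group 8 minus oxidation state 3 gives a d⁵ configuration.
The spin state decides the count: Hydroxide is a weak-field ligand for a first-row metal, so the complex is high-spin.
An octahedral high-spin d⁵ ion is t₂g³e_g², giving 5 unpaired electrons.

5 unpaired electrons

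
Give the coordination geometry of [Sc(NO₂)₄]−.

Each nitro (N-bound nitrite) is −1; balancing the −1 overall charge requires Sc(III).
Sc sits in group 3, so the d-electron count is 3 − 3 = 0.
With 4 monodentate ligands the coordination number is 4.
A d⁰ ion has no crystal-field stabilisation preference between square planar and tetrahedral, so four ligands adopt the sterically favoured tetrahedral geometry.

tetrahedral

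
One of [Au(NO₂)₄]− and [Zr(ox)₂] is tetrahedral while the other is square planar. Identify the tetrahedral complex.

For [Au(NO₂)₄]−: Summing ligand charges against the −1 overall charge gives an oxidation state of +3 for gold. Au sits in group 11, so the d-electron count is 11 − 3 = 8. A 5d d⁸ ion has a large crystal-field splitting; square planar leaves the high-energy d_{x²−y²} orbital empty and maximises CFSE. → square planar.
For [Zr(ox)₂]: Summing ligand charges against the 0 overall charge gives an oxidation state of +4 for zirconium. Zr sits in group 4, so the d-electron count is 4 − 4 = 0. A d⁰ ion has no crystal-field stabilisation preference between square planar and tetrahedral, so four ligands adopt the sterically favoured tetrahedral geometry. → tetrahedral.

[Zr(ox)₂]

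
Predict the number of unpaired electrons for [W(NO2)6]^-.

1 unpaired electron

Summing ligand charges against the −1 overall charge gives an oxidation state of +5 for tungsten.
Tungsten is a group-6 element; W(V) is therefore d¹.
In an octahedral field the d¹ configuration is t₂g¹e_g⁰ (only one arrangement possible), giving 1 unpaired electron.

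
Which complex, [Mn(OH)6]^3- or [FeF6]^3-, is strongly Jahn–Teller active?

[Mn(OH)6]^3-: Each hydroxide is −1; balancing the −3 overall charge requires Mn(III). Mn sits in group 7, so the d-electron count is 7 − 3 = 4. Hydroxide is a weak-field ligand for a first-row metal, so the complex is high-spin. The t₂g³e_g¹ (high-spin) configuration has an unevenly filled e_g set; the Jahn–Teller theorem predicts a tetragonal distortion (typically axial elongation) to lift the degeneracy.
[FeF6]^3-: Summing ligand charges against the −3 overall charge gives an oxidation state of +3 for iron. Group 8 minus oxidation state 3 gives a d⁵ configuration. Fluoride is a weak-field ligand for a first-row metal, so the complex is high-spin. The d⁵ configuration leaves the e_g set evenly filled (or empty) — no strong Jahn–Teller driving force.

[Mn(OH)6]^3-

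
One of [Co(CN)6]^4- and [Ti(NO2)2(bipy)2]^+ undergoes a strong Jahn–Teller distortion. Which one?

[Co(CN)6]^4-: Ligand charges: each cyanide is −1. With an overall charge of −4 the cobalt centre must be in the +2 oxidation state. Co sits in group 9, so the d-electron count is 9 − 2 = 7. Cyanide is a strong-field ligand (high in the spectrochemical series) for a first-row metal, so the complex is low-spin. The t₂g⁶e_g¹ (low-spin) configuration has an unevenly filled e_g set; the Jahn–Teller theorem predicts a tetragonal distortion (typically axial elongation) to lift the degeneracy.
[Ti(NO2)2(bipy)2]^+: Summing ligand charges against the +1 overall charge gives an oxidation state of +3 for titanium. Group 4 minus oxidation state 3 gives a d¹ configuration. The d¹ configuration leaves the e_g set evenly filled (or empty) — no strong Jahn–Teller driving force.

[Co(CN)6]^4-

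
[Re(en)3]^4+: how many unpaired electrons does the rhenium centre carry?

3 unpaired electrons

Ethylenediamine is neutral; balancing the +4 overall charge requires Re(IV).
Rhenium is a group-7 element; Re(IV) is therefore d³.
Counting donor atoms: 3×ethylenediamine (bidentate) → 6 donors. Coordination number = 6.
In an octahedral field the d³ configuration is t₂g³e_g⁰ (only one arrangement possible), giving 3 unpaired electrons.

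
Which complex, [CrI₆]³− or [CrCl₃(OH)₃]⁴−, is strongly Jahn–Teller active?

[CrCl₃(OH)₃]⁴−

[CrI₆]³−: Each iodide is −1; balancing the −3 overall charge requires Cr(III). Chromium is a group-6 element; Cr(III) is therefore d³. The d³ configuration leaves the e_g set evenly filled (or empty) — no strong Jahn–Teller driving force.
[CrCl₃(OH)₃]⁴−: Each chloride is −1; each hydroxide is −1; balancing the −4 overall charge requires Cr(II). Cr sits in group 6, so the d-electron count is 6 − 2 = 4. Chloride and hydroxide are weak-field ligands for a first-row metal, so the complex is high-spin. The t₂g³e_g¹ (high-spin) configuration has an unevenly filled e_g set; the Jahn–Teller theorem predicts a tetragonal distortion (typically axial elongation) to lift the degeneracy.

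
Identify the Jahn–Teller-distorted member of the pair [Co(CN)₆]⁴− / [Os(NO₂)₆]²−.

[Co(CN)₆]⁴−: Summing ligand charges against the −4 overall charge gives an oxidation state of +2 for cobalt. Co sits in group 9, so the d-electron count is 9 − 2 = 7. Cyanide is a strong-field ligand (high in the spectrochemical series) for a first-row metal, so the complex is low-spin. The t₂g⁶e_g¹ (low-spin) configuration has an unevenly filled e_g set; the Jahn–Teller theorem predicts a tetragonal distortion (typically axial elongation) to lift the degeneracy.
[Os(NO₂)₆]²−: Each nitro (N-bound nitrite) is −1; balancing the −2 overall charge requires Os(IV). Osmium is a group-8 element; Os(IV) is therefore d⁴. A 5d ion has a large Δₒ and is invariably low-spin. The d⁴ configuration leaves the e_g set evenly filled (or empty) — no strong Jahn–Teller driving force.

[Co(CN)₆]⁴−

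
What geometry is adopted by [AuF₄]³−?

Summing ligand charges against the −3 overall charge gives an oxidation state of +1 for gold.
Gold is a group-11 element; Au(I) is therefore d¹⁰.
With 4 monodentate ligands the coordination number is 4.
A d¹⁰ ion has no crystal-field stabilisation preference between square planar and tetrahedral, so four ligands adopt the sterically favoured tetrahedral geometry.

tetrahedral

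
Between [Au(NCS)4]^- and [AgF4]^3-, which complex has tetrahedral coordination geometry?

For [Au(NCS)4]^-: Each isothiocyanate is −1; balancing the −1 overall charge requires Au(III). Au sits in group 11, so the d-electron count is 11 − 3 = 8. A 5d d⁸ ion has a large crystal-field splitting; square planar leaves the high-energy d_{x²−y²} orbital empty and maximises CFSE. → square planar.
For [AgF4]^3-: Ligand charges: each fluoride is −1. With an overall charge of −3 the silver centre must be in the +1 oxidation state. Group 11 minus oxidation state 1 gives a d¹⁰ configuration. A d¹⁰ ion has no crystal-field stabilisation preference between square planar and tetrahedral, so four ligands adopt the sterically favoured tetrahedral geometry. → tetrahedral.

[AgF4]^3-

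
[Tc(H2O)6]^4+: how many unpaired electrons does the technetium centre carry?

Ligand charges: water is neutral. With an overall charge of +4 the technetium centre must be in the +4 oxidation state.
Technetium is a group-7 element; Tc(IV) is therefore d³.
In an octahedral field the d³ configuration is t₂g³e_g⁰ (only one arrangement possible), giving 3 unpaired electrons.

3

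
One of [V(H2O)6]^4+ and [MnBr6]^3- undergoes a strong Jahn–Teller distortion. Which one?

[V(H2O)6]^4+: Water is neutral; balancing the +4 overall charge requires V(IV). V sits in group 5, so the d-electron count is 5 − 4 = 1. The d¹ configuration leaves the e_g set evenly filled (or empty) — no strong Jahn–Teller driving force.
[MnBr6]^3-: Ligand charges: each bromide is −1. With an overall charge of −3 the manganese centre must be in the +3 oxidation state. Group 7 minus oxidation state 3 gives a d⁴ configuration. Bromide is a weak-field ligand for a first-row metal, so the complex is high-spin. The t₂g³e_g¹ (high-spin) configuration has an unevenly filled e_g set; the Jahn–Teller theorem predicts a tetragonal distortion (typically axial elongation) to lift the degeneracy.

[MnBr6]^3-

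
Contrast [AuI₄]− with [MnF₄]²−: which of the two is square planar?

[AuI₄]−

For [AuI₄]−: Summing ligand charges against the −1 overall charge gives an oxidation state of +3 for gold. Gold is a group-11 element; Au(III) is therefore d⁸. A 5d d⁸ ion has a large crystal-field splitting; square planar leaves the high-energy d_{x²−y²} orbital empty and maximises CFSE. → square planar.
For [MnF₄]²−: Ligand charges: each fluoride is −1. With an overall charge of −2 the manganese centre must be in the +2 oxidation state. Group 7 minus oxidation state 2 gives a d⁵ configuration. A high-spin d⁵ ion has zero CFSE in either geometry, so four ligands adopt the sterically favoured tetrahedral geometry. → tetrahedral.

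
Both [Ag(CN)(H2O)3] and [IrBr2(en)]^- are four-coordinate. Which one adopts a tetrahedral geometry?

For [Ag(CN)(H2O)3]: Summing ligand charges against the 0 overall charge gives an oxidation state of +1 for silver. Silver is a group-11 element; Ag(I) is therefore d¹⁰. A d¹⁰ ion has no crystal-field stabilisation preference between square planar and tetrahedral, so four ligands adopt the sterically favoured tetrahedral geometry. → tetrahedral.
For [IrBr2(en)]^-: Each bromide is −1; ethylenediamine is neutral; balancing the −1 overall charge requires Ir(I). Group 9 minus oxidation state 1 gives a d⁸ configuration. A 5d d⁸ ion has a large crystal-field splitting; square planar leaves the high-energy d_{x²−y²} orbital empty and maximises CFSE. → square planar.

[Ag(CN)(H2O)3]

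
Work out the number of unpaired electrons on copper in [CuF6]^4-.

1 unpaired electron

Summing ligand charges against the −4 overall charge gives an oxidation state of +2 for copper.
Cu sits in group 11, so the d-electron count is 11 − 2 = 9.
In an octahedral field the d⁹ configuration is t₂g⁶e_g³ (only one arrangement possible), giving 1 unpaired electron.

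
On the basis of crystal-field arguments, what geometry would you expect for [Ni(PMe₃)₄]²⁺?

square planar

Summing ligand charges against the +2 overall charge gives an oxidation state of +2 for nickel.
Ni sits in group 10, so the d-electron count is 10 − 2 = 8.
Coordination number: 4.
Trimethylphosphine is a strong-field ligand (high in the spectrochemical series).
A 3d d⁸ ion with strong-field ligands gains enough CFSE to favour square planar over tetrahedral.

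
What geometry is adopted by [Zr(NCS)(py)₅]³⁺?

octahedral

Summing ligand charges against the +3 overall charge gives an oxidation state of +4 for zirconium.
Group 4 minus oxidation state 4 gives a d⁰ configuration.
Coordination number: 6.
Six donors around a single metal centre give an octahedral coordination sphere.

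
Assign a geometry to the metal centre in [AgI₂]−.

linear

Each iodide is −1; balancing the −1 overall charge requires Ag(I).
Silver is a group-11 element; Ag(I) is therefore d¹⁰.
With 2 monodentate ligands the coordination number is 2.
A d¹⁰ ion with only two ligands adopts a linear arrangement (sp hybridisation; no CFSE preference).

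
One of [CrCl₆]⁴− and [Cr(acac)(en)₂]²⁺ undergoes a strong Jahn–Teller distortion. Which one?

[CrCl₆]⁴−

[CrCl₆]⁴−: Ligand charges: each chloride is −1. With an overall charge of −4 the chromium centre must be in the +2 oxidation state. Cr sits in group 6, so the d-electron count is 6 − 2 = 4. Chloride is a weak-field ligand for a first-row metal, so the complex is high-spin. The t₂g³e_g¹ (high-spin) configuration has an unevenly filled e_g set; the Jahn–Teller theorem predicts a tetragonal distortion (typically axial elongation) to lift the degeneracy.
[Cr(acac)(en)₂]²⁺: Each acetylacetonate is −1; ethylenediamine is neutral; balancing the +2 overall charge requires Cr(III). Group 6 minus oxidation state 3 gives a d³ configuration. The d³ configuration leaves the e_g set evenly filled (or empty) — no strong Jahn–Teller driving force.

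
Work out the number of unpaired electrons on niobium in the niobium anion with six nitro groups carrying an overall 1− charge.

0

Each nitro (N-bound nitrite) is −1; balancing the −1 overall charge requires Nb(V).
Group 5 minus oxidation state 5 gives a d⁰ configuration.
In an octahedral field the d⁰ configuration is t₂g⁰e_g⁰, giving 0 unpaired electrons.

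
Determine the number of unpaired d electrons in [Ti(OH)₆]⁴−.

Summing ligand charges against the −4 overall charge gives an oxidation state of +2 for titanium.
Ti sits in group 4, so the d-electron count is 4 − 2 = 2.
In an octahedral field the d² configuration is t₂g²e_g⁰ (only one arrangement possible), giving 2 unpaired electrons.

2 unpaired electrons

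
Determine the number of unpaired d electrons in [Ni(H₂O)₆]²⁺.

Ligand charges: water is neutral. With an overall charge of +2 the nickel centre must be in the +2 oxidation state.
Group 10 minus oxidation state 2 gives a d⁸ configuration.
In an octahedral field the d⁸ configuration is t₂g⁶e_g² (only one arrangement possible), giving 2 unpaired electrons.

2 unpaired electrons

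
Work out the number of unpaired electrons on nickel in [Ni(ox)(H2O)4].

Ligand charges: each oxalate is −2; water is neutral. With an overall charge of 0 the nickel centre must be in the +2 oxidation state.
Nickel is a group-10 element; Ni(II) is therefore d⁸.
Counting donor atoms: 1×oxalate (bidentate) → 2 donors; 4×water (monodentate) → 4 donors. Coordination number = 6.
In an octahedral field the d⁸ configuration is t₂g⁶e_g² (only one arrangement possible), giving 2 unpaired electrons.

2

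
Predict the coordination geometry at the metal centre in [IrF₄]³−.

square planar

Each fluoride is −1; balancing the −3 overall charge requires Ir(I).
Ir sits in group 9, so the d-electron count is 9 − 1 = 8.
Coordination number: 4.
A 5d d⁸ ion has a large crystal-field splitting; square planar leaves the high-energy d_{x²−y²} orbital empty and maximises CFSE.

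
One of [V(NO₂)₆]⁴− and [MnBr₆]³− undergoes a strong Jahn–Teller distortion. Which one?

[V(NO₂)₆]⁴−: Each nitro (N-bound nitrite) is −1; balancing the −4 overall charge requires V(II). V sits in group 5, so the d-electron count is 5 − 2 = 3. The d³ configuration leaves the e_g set evenly filled (or empty) — no strong Jahn–Teller driving force.
[MnBr₆]³−: Each bromide is −1; balancing the −3 overall charge requires Mn(III). Mn sits in group 7, so the d-electron count is 7 − 3 = 4. Bromide is a weak-field ligand for a first-row metal, so the complex is high-spin. The t₂g³e_g¹ (high-spin) configuration has an unevenly filled e_g set; the Jahn–Teller theorem predicts a tetragonal distortion (typically axial elongation) to lift the degeneracy.

[MnBr₆]³−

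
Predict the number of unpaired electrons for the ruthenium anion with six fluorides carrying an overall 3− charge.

1 unpaired electron

Summing ligand charges against the −3 overall charge gives an oxidation state of +3 for ruthenium.
Ru sits in group 8, so the d-electron count is 8 − 3 = 5.
The spin state decides the count: a 4d ion has a large Δₒ and is invariably low-spin.
An octahedral low-spin d⁵ ion is t₂g⁵e_g⁰, giving 1 unpaired electron.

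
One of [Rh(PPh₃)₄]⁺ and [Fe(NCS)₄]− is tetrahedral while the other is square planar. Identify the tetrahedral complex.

For [Rh(PPh₃)₄]⁺: Summing ligand charges against the +1 overall charge gives an oxidation state of +1 for rhodium. Group 9 minus oxidation state 1 gives a d⁸ configuration. A 4d d⁸ ion has a large crystal-field splitting; square planar leaves the high-energy d_{x²−y²} orbital empty and maximises CFSE. → square planar.
For [Fe(NCS)₄]−: Summing ligand charges against the −1 overall charge gives an oxidation state of +3 for iron. Fe sits in group 8, so the d-electron count is 8 − 3 = 5. A high-spin d⁵ ion has zero CFSE in either geometry, so four ligands adopt the sterically favoured tetrahedral geometry. → tetrahedral.

[Fe(NCS)₄]−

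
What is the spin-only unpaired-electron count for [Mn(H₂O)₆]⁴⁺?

3

Water is neutral; balancing the +4 overall charge requires Mn(IV).
Mn sits in group 7, so the d-electron count is 7 − 4 = 3.
In an octahedral field the d³ configuration is t₂g³e_g⁰ (only one arrangement possible), giving 3 unpaired electrons.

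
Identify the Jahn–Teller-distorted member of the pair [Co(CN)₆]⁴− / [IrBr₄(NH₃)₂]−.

[Co(CN)₆]⁴−

[Co(CN)₆]⁴−: Each cyanide is −1; balancing the −4 overall charge requires Co(II). Group 9 minus oxidation state 2 gives a d⁷ configuration. Cyanide is a strong-field ligand (high in the spectrochemical series) for a first-row metal, so the complex is low-spin. The t₂g⁶e_g¹ (low-spin) configuration has an unevenly filled e_g set; the Jahn–Teller theorem predicts a tetragonal distortion (typically axial elongation) to lift the degeneracy.
[IrBr₄(NH₃)₂]−: Each bromide is −1; ammonia is neutral; balancing the −1 overall charge requires Ir(III). Iridium is a group-9 element; Ir(III) is therefore d⁶. A 5d ion has a large Δₒ and is invariably low-spin. The d⁶ configuration leaves the e_g set evenly filled (or empty) — no strong Jahn–Teller driving force.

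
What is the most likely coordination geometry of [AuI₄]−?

square planar

Each iodide is −1; balancing the −1 overall charge requires Au(III).
Au sits in group 11, so the d-electron count is 11 − 3 = 8.
Coordination number: 4.
A 5d d⁸ ion has a large crystal-field splitting; square planar leaves the high-energy d_{x²−y²} orbital empty and maximises CFSE.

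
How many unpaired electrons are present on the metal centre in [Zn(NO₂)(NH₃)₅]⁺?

Summing ligand charges against the +1 overall charge gives an oxidation state of +2 for zinc.
Zn sits in group 12, so the d-electron count is 12 − 2 = 10.
In an octahedral field the d¹⁰ configuration is t₂g⁶e_g⁴, giving 0 unpaired electrons.

0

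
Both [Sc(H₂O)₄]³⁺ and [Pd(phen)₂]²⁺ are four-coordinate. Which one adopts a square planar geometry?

[Pd(phen)₂]²⁺

For [Sc(H₂O)₄]³⁺: Water is neutral; balancing the +3 overall charge requires Sc(III). Group 3 minus oxidation state 3 gives a d⁰ configuration. A d⁰ ion has no crystal-field stabilisation preference between square planar and tetrahedral, so four ligands adopt the sterically favoured tetrahedral geometry. → tetrahedral.
For [Pd(phen)₂]²⁺: 1,10-phenanthroline is neutral; balancing the +2 overall charge requires Pd(II). Group 10 minus oxidation state 2 gives a d⁸ configuration. A 4d d⁸ ion has a large crystal-field splitting; square planar leaves the high-energy d_{x²−y²} orbital empty and maximises CFSE. → square planar.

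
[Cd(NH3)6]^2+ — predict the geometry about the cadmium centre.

Summing ligand charges against the +2 overall charge gives an oxidation state of +2 for cadmium.
Group 12 minus oxidation state 2 gives a d¹⁰ configuration.
Coordination number: 6.
Six donors around a single metal centre give an octahedral coordination sphere.

octahedral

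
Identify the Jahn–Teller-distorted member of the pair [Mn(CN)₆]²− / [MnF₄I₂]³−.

[MnF₄I₂]³−

[Mn(CN)₆]²−: Summing ligand charges against the −2 overall charge gives an oxidation state of +4 for manganese. Mn sits in group 7, so the d-electron count is 7 − 4 = 3. The d³ configuration leaves the e_g set evenly filled (or empty) — no strong Jahn–Teller driving force.
[MnF₄I₂]³−: Each fluoride is −1; each iodide is −1; balancing the −3 overall charge requires Mn(III). Group 7 minus oxidation state 3 gives a d⁴ configuration. Fluoride and iodide are weak-field ligands for a first-row metal, so the complex is high-spin. The t₂g³e_g¹ (high-spin) configuration has an unevenly filled e_g set; the Jahn–Teller theorem predicts a tetragonal distortion (typically axial elongation) to lift the degeneracy.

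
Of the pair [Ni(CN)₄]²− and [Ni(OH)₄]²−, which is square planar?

For [Ni(CN)₄]²−: Ligand charges: each cyanide is −1. With an overall charge of −2 the nickel centre must be in the +2 oxidation state. Ni sits in group 10, so the d-electron count is 10 − 2 = 8. Cyanide is a strong-field ligand (high in the spectrochemical series). A 3d d⁸ ion with strong-field ligands gains enough CFSE to favour square planar over tetrahedral. → square planar.
For [Ni(OH)₄]²−: Each hydroxide is −1; balancing the −2 overall charge requires Ni(II). Group 10 minus oxidation state 2 gives a d⁸ configuration. Hydroxide is a weak-field ligand. With weak-field ligands the CFSE gain from square planar is small, so a 3d d⁸ ion takes the sterically preferred tetrahedral geometry. → tetrahedral.

[Ni(CN)₄]²−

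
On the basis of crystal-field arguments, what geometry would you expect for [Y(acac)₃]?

octahedral

Summing ligand charges against the 0 overall charge gives an oxidation state of +3 for yttrium.
Group 3 minus oxidation state 3 gives a d⁰ configuration.
Counting donor atoms: 3×acetylacetonate (bidentate) → 6 donors. Coordination number = 6.
Six donors around a single metal centre give an octahedral coordination sphere.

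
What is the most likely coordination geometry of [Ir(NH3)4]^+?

Ammonia is neutral; balancing the +1 overall charge requires Ir(I).
Ir sits in group 9, so the d-electron count is 9 − 1 = 8.
Coordination number: 4.
A 5d d⁸ ion has a large crystal-field splitting; square planar leaves the high-energy d_{x²−y²} orbital empty and maximises CFSE.

square planar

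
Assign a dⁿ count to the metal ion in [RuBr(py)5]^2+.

d5

Summing ligand charges against the +2 overall charge gives an oxidation state of +3 for ruthenium.
Ru sits in group 8, so the d-electron count is 8 − 3 = 5.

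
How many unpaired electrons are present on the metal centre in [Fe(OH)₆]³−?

Each hydroxide is −1; balancing the −3 overall charge requires Fe(III).
Iron is a group-8 element; Fe(III) is therefore d⁵.
The spin state decides the count: Hydroxide is a weak-field ligand for a first-row metal, so the complex is high-spin.
An octahedral high-spin d⁵ ion is t₂g³e_g², giving 5 unpaired electrons.

5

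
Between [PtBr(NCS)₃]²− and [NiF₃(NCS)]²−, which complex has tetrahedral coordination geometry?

For [PtBr(NCS)₃]²−: Each bromide is −1; each isothiocyanate is −1; balancing the −2 overall charge requires Pt(II). Platinum is a group-10 element; Pt(II) is therefore d⁸. A 5d d⁸ ion has a large crystal-field splitting; square planar leaves the high-energy d_{x²−y²} orbital empty and maximises CFSE. → square planar.
For [NiF₃(NCS)]²−: Each fluoride is −1; each isothiocyanate is −1; balancing the −2 overall charge requires Ni(II). Group 10 minus oxidation state 2 gives a d⁸ configuration. Fluoride and isothiocyanate are weak-field ligands. With weak-field ligands the CFSE gain from square planar is small, so a 3d d⁸ ion takes the sterically preferred tetrahedral geometry. → tetrahedral.

[NiF₃(NCS)]²−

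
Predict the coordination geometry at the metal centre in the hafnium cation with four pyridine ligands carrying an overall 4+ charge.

tetrahedral

Pyridine is neutral; balancing the +4 overall charge requires Hf(IV).
Hf sits in group 4, so the d-electron count is 4 − 4 = 0.
With 4 monodentate ligands the coordination number is 4.
A d⁰ ion has no crystal-field stabilisation preference between square planar and tetrahedral, so four ligands adopt the sterically favoured tetrahedral geometry.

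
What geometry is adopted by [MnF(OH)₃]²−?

tetrahedral

Ligand charges: each fluoride is −1; each hydroxide is −1. With an overall charge of −2 the manganese centre must be in the +2 oxidation state.
Mn sits in group 7, so the d-electron count is 7 − 2 = 5.
Coordination number: 4.
Fluoride and hydroxide are weak-field ligands.
A high-spin d⁵ ion has zero CFSE in either geometry, so four ligands adopt the sterically favoured tetrahedral geometry.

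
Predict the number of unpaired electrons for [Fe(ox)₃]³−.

Ligand charges: each oxalate is −2. With an overall charge of −3 the iron centre must be in the +3 oxidation state.
Group 8 minus oxidation state 3 gives a d⁵ configuration.
Counting donor atoms: 3×oxalate (bidentate) → 6 donors. Coordination number = 6.
The spin state decides the count: Oxalate is a weak-field ligand for a first-row metal, so the complex is high-spin.
An octahedral high-spin d⁵ ion is t₂g³e_g², giving 5 unpaired electrons.

5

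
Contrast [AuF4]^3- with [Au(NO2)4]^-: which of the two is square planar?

[Au(NO2)4]^-

For [AuF4]^3-: Each fluoride is −1; balancing the −3 overall charge requires Au(I). Au sits in group 11, so the d-electron count is 11 − 1 = 10. A d¹⁰ ion has no crystal-field stabilisation preference between square planar and tetrahedral, so four ligands adopt the sterically favoured tetrahedral geometry. → tetrahedral.
For [Au(NO2)4]^-: Ligand charges: each nitro (N-bound nitrite) is −1. With an overall charge of −1 the gold centre must be in the +3 oxidation state. Gold is a group-11 element; Au(III) is therefore d⁸. A 5d d⁸ ion has a large crystal-field splitting; square planar leaves the high-energy d_{x²−y²} orbital empty and maximises CFSE. → square planar.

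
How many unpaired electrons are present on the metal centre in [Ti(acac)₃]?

Ligand charges: each acetylacetonate is −1. With an overall charge of 0 the titanium centre must be in the +3 oxidation state.
Ti sits in group 4, so the d-electron count is 4 − 3 = 1.
Counting donor atoms: 3×acetylacetonate (bidentate) → 6 donors. Coordination number = 6.
In an octahedral field the d¹ configuration is t₂g¹e_g⁰ (only one arrangement possible), giving 1 unpaired electron.

1 unpaired electron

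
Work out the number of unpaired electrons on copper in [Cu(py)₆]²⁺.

Summing ligand charges against the +2 overall charge gives an oxidation state of +2 for copper.
Copper is a group-11 element; Cu(II) is therefore d⁹.
In an octahedral field the d⁹ configuration is t₂g⁶e_g³ (only one arrangement possible), giving 1 unpaired electron.

1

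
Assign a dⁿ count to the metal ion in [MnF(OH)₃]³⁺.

Summing ligand charges against the +3 overall charge gives an oxidation state of +7 for manganese.
Group 7 minus oxidation state 7 gives a d⁰ configuration.

d0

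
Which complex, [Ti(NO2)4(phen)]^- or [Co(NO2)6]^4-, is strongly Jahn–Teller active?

[Co(NO2)6]^4-

[Ti(NO2)4(phen)]^-: Summing ligand charges against the −1 overall charge gives an oxidation state of +3 for titanium. Titanium is a group-4 element; Ti(III) is therefore d¹. The d¹ configuration leaves the e_g set evenly filled (or empty) — no strong Jahn–Teller driving force.
[Co(NO2)6]^4-: Summing ligand charges against the −4 overall charge gives an oxidation state of +2 for cobalt. Co sits in group 9, so the d-electron count is 9 − 2 = 7. Nitro (N-bound nitrite) is a strong-field ligand (high in the spectrochemical series) for a first-row metal, so the complex is low-spin. The t₂g⁶e_g¹ (low-spin) configuration has an unevenly filled e_g set; the Jahn–Teller theorem predicts a tetragonal distortion (typically axial elongation) to lift the degeneracy.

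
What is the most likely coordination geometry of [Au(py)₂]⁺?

Summing ligand charges against the +1 overall charge gives an oxidation state of +1 for gold.
Au sits in group 11, so the d-electron count is 11 − 1 = 10.
With 2 monodentate ligands the coordination number is 2.
A d¹⁰ ion with only two ligands adopts a linear arrangement (sp hybridisation; no CFSE preference).

linear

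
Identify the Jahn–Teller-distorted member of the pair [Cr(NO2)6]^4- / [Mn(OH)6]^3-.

[Mn(OH)6]^3-

[Cr(NO2)6]^4-: Ligand charges: each nitro (N-bound nitrite) is −1. With an overall charge of −4 the chromium centre must be in the +2 oxidation state. Chromium is a group-6 element; Cr(II) is therefore d⁴. Nitro (N-bound nitrite) is a strong-field ligand (high in the spectrochemical series) for a first-row metal, so the complex is low-spin. The d⁴ configuration leaves the e_g set evenly filled (or empty) — no strong Jahn–Teller driving force.
[Mn(OH)6]^3-: Summing ligand charges against the −3 overall charge gives an oxidation state of +3 for manganese. Manganese is a group-7 element; Mn(III) is therefore d⁴. Hydroxide is a weak-field ligand for a first-row metal, so the complex is high-spin. The t₂g³e_g¹ (high-spin) configuration has an unevenly filled e_g set; the Jahn–Teller theorem predicts a tetragonal distortion (typically axial elongation) to lift the degeneracy.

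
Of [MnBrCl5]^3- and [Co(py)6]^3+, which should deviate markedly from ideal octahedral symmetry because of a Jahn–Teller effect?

[MnBrCl5]^3-: Ligand charges: each bromide is −1; each chloride is −1. With an overall charge of −3 the manganese centre must be in the +3 oxidation state. Group 7 minus oxidation state 3 gives a d⁴ configuration. Bromide and chloride are weak-field ligands for a first-row metal, so the complex is high-spin. The t₂g³e_g¹ (high-spin) configuration has an unevenly filled e_g set; the Jahn–Teller theorem predicts a tetragonal distortion (typically axial elongation) to lift the degeneracy.
[Co(py)6]^3+: Ligand charges: pyridine is neutral. With an overall charge of +3 the cobalt centre must be in the +3 oxidation state. Co sits in group 9, so the d-electron count is 9 − 3 = 6. Co(III) has an exceptionally large octahedral splitting and is low-spin with essentially every ligand except fluoride. The d⁶ configuration leaves the e_g set evenly filled (or empty) — no strong Jahn–Teller driving force.

[MnBrCl5]^3-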